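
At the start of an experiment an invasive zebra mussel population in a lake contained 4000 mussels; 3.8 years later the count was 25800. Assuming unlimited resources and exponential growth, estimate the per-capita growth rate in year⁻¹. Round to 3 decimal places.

From N(t) = N₀·e^(rt): e^(r·3.8) = 25800/4000 = 6.45.
r·3.8 = ln(6.45) = 1.8641, so r = 1.8641/3.8 = 0.49055.

0.491 per year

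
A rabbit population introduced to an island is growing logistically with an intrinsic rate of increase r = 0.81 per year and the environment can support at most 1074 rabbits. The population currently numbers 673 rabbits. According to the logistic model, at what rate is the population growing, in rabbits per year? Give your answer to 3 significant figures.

204 rabbits per year

dN/dt = rN(1 − N/K) = 0.81 × 673 × (1 − 673/1074).
1 − 673/1074 = 0.37337; dN/dt = 0.81 × 673 × 0.37337 = 203.54.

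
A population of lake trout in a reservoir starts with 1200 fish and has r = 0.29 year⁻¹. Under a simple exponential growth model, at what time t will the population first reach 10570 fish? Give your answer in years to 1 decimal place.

7.5 years

Set N₀·e^(rt) = 10570: e^(0.29·t) = 10570/1200 = 8.8083.
0.29·t = ln(8.8083) = 2.1757, so t = 2.1757/0.29 = 7.5024.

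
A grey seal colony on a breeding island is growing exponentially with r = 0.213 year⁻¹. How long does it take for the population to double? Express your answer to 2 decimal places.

Doubling time t_d = ln(2)/r = 0.6931/0.213 = 3.2542.

3.25 years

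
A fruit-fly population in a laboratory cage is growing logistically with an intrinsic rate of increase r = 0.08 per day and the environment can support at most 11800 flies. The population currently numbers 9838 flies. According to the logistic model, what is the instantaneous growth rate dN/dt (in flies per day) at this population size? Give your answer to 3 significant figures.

dN/dt = rN(1 − N/K) = 0.08 × 9838 × (1 − 9838/11800).
1 − 9838/11800 = 0.16627; dN/dt = 0.08 × 9838 × 0.16627 = 130.86.

131 flies per day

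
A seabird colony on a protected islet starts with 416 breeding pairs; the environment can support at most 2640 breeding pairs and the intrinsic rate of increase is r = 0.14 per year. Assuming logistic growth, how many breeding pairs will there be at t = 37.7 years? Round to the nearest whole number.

2570 breeding pairs

A = (K − N₀)/N₀ = (2640 − 416)/416 = 5.3462.
N(t) = K/(1 + A·e^(−rt)) = 2640/(1 + 5.3462×e^(−0.14×37.7)).
e^(−5.278) = 0.0051026; denominator = 1 + 5.3462×0.0051026 = 1.0273.
N = 2640/1.0273 = 2569.89.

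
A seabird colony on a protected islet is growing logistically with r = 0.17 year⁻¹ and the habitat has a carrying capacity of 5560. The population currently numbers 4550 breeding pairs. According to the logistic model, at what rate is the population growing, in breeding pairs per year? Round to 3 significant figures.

dN/dt = rN(1 − N/K) = 0.17 × 4550 × (1 − 4550/5560).
1 − 4550/5560 = 0.18165; dN/dt = 0.17 × 4550 × 0.18165 = 140.51.

141 breeding pairs per year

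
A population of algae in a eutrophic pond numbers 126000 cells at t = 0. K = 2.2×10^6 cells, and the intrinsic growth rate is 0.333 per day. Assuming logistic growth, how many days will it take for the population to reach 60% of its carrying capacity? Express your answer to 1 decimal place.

A = (K − N₀)/N₀ = (2.2×10^6 − 126000)/126000 = 16.46.
Solve 2.2×10^6/(1 + 16.46·e^(−0.333t)) = 1.32×10^6: 1 + 16.46·e^(−0.333t) = 1.6667, so e^(−0.333t) = 0.0405014.
−0.333·t = ln(0.0405014) = -3.2064, so t = 3.2064/0.333 = 9.6289.

9.6 days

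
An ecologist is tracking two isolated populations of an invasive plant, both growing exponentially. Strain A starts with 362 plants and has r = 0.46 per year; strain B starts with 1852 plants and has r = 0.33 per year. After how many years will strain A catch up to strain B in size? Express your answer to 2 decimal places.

12.56 years

Set 362·e^(0.46t) = 1852·e^(0.33t).
e^((0.46 − 0.33)t) = 1852/362 → e^(0.13·t) = 5.116.
0.13·t = ln(5.116) = 1.6324, so t = 1.6324/0.13 = 12.557.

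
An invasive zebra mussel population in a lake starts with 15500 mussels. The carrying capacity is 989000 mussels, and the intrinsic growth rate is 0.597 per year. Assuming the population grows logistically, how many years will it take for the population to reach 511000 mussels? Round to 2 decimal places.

7.05 years

A = (K − N₀)/N₀ = (989000 − 15500)/15500 = 62.806.
Solve 989000/(1 + 62.806·e^(−0.597t)) = 511000: 1 + 62.806·e^(−0.597t) = 1.9354, so e^(−0.597t) = 0.0148937.
−0.597·t = ln(0.0148937) = -4.2068, so t = 4.2068/0.597 = 7.0466.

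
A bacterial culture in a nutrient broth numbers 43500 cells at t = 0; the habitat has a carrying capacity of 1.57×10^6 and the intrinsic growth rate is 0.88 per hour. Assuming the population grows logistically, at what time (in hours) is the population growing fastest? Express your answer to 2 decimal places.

4.04 hours

Logistic growth is fastest at N = K/2 = 785000.
A = (K − N₀)/N₀ = 35.092. Set K/(1 + A·e^(−rt)) = K/2 → A·e^(−rt) = 1.
e^(−0.88t) = 1/35.092 = 0.0284966, so t = ln(35.092)/0.88 = 3.558/0.88 = 4.0431.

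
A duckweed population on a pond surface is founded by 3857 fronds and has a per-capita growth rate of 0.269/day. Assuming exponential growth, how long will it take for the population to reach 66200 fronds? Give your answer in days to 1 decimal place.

Set N₀·e^(rt) = 66200: e^(0.269·t) = 66200/3857 = 17.164.
0.269·t = ln(17.164) = 2.8428, so t = 2.8428/0.269 = 10.568.

10.6 days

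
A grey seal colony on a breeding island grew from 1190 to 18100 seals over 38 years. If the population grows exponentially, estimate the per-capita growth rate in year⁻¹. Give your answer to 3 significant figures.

From N(t) = N₀·e^(rt): e^(r·38) = 18100/1190 = 15.21.
r·38 = ln(15.21) = 2.722, so r = 2.722/38 = 0.07163.

0.0716 per year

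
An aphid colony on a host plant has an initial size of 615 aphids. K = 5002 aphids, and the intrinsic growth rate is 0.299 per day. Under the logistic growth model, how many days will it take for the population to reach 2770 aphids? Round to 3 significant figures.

A = (K − N₀)/N₀ = (5002 − 615)/615 = 7.1333.
Solve 5002/(1 + 7.1333·e^(−0.299t)) = 2770: 1 + 7.1333·e^(−0.299t) = 1.8058, so e^(−0.299t) = 0.112959.
−0.299·t = ln(0.112959) = -2.1807, so t = 2.1807/0.299 = 7.2934.

7.29 days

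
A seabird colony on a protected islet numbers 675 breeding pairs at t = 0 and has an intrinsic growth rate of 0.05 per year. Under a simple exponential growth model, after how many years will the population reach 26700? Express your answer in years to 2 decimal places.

73.55 years

Set N₀·e^(rt) = 26700: e^(0.05·t) = 26700/675 = 39.556.
0.05·t = ln(39.556) = 3.6777, so t = 3.6777/0.05 = 73.554.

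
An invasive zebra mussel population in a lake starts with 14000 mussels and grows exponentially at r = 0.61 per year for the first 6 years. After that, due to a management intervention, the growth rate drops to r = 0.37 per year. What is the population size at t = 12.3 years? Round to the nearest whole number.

Phase 1: N(6) = 14000·e^(0.61×6) = 14000·e^3.66 = 544059.
Phase 2 runs for 12.3 − 6 = 6.3 years at r = 0.37.
N(12.3) = 544059·e^(0.37×6.3) = 544059·e^2.331 = 5.597399×10^6.

5597399 mussels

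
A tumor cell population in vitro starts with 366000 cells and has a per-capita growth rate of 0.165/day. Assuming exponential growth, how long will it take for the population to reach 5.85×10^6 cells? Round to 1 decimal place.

Set N₀·e^(rt) = 5.85×10^6: e^(0.165·t) = 5.85×10^6/366000 = 15.984.
0.165·t = ln(15.984) = 2.7716, so t = 2.7716/0.165 = 16.797.

16.8 days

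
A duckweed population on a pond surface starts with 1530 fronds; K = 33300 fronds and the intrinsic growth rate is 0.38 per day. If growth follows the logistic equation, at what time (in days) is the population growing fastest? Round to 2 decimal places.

7.98 days

Logistic growth is fastest at N = K/2 = 16650.
A = (K − N₀)/N₀ = 20.765. Set K/(1 + A·e^(−rt)) = K/2 → A·e^(−rt) = 1.
e^(−0.38t) = 1/20.765 = 0.0481586, so t = ln(20.765)/0.38 = 3.0333/0.38 = 7.9822.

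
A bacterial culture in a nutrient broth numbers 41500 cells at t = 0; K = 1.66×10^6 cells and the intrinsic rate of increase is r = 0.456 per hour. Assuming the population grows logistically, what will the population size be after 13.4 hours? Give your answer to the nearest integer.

1527748 cells

A = (K − N₀)/N₀ = (1.66×10^6 − 41500)/41500 = 39.
N(t) = K/(1 + A·e^(−rt)) = 1.66×10^6/(1 + 39×e^(−0.456×13.4)).
e^(−6.11) = 0.0022197; denominator = 1 + 39×0.0022197 = 1.0866.
N = 1.66×10^6/1.0866 = 1.527748×10^6.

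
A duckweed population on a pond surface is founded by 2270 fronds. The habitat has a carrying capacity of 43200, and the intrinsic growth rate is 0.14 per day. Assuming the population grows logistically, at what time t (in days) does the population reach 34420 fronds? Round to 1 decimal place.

A = (K − N₀)/N₀ = (43200 − 2270)/2270 = 18.031.
Solve 43200/(1 + 18.031·e^(−0.14t)) = 34420: 1 + 18.031·e^(−0.14t) = 1.2551, so e^(−0.14t) = 0.0141471.
−0.14·t = ln(0.0141471) = -4.2582, so t = 4.2582/0.14 = 30.416.

30.4 days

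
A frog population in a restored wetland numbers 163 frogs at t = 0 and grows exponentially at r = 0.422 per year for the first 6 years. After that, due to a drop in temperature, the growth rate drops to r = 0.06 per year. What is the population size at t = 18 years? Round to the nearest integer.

4212 frogs

Phase 1: N(6) = 163·e^(0.422×6) = 163·e^2.532 = 2050.32.
Phase 2 runs for 18 − 6 = 12 years at r = 0.06.
N(18) = 2050.32·e^(0.06×12) = 2050.32·e^0.72 = 4212.24.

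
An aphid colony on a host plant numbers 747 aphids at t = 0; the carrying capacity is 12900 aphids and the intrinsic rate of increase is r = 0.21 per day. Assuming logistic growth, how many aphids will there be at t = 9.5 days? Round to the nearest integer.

A = (K − N₀)/N₀ = (12900 − 747)/747 = 16.269.
N(t) = K/(1 + A·e^(−rt)) = 12900/(1 + 16.269×e^(−0.21×9.5)).
e^(−1.995) = 0.13601; denominator = 1 + 16.269×0.13601 = 3.2128.
N = 12900/3.2128 = 4015.17.

4015 aphids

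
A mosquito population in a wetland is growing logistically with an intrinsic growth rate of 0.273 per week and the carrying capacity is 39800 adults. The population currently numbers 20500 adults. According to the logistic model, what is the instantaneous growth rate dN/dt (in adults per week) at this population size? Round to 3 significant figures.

2710 adults per week

dN/dt = rN(1 − N/K) = 0.273 × 20500 × (1 − 20500/39800).
1 − 20500/39800 = 0.48492; dN/dt = 0.273 × 20500 × 0.48492 = 2713.9.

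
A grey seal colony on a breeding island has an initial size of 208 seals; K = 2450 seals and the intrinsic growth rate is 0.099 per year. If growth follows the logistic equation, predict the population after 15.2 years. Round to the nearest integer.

A = (K − N₀)/N₀ = (2450 − 208)/208 = 10.779.
N(t) = K/(1 + A·e^(−rt)) = 2450/(1 + 10.779×e^(−0.099×15.2)).
e^(−1.505) = 0.22206; denominator = 1 + 10.779×0.22206 = 3.3936.
N = 2450/3.3936 = 721.954.

722 seals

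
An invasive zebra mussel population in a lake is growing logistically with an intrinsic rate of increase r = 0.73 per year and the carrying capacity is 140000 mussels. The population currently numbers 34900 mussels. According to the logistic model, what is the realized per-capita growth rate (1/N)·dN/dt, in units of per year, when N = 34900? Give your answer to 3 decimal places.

(1/N)·dN/dt = r(1 − N/K) = 0.73 × (1 − 34900/140000).
= 0.73 × 0.75071 = 0.54802.

0.548 per year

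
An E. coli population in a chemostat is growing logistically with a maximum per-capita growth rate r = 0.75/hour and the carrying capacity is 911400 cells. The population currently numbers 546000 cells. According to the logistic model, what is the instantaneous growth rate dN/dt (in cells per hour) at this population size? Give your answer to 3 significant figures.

164000 cells per hour

dN/dt = rN(1 − N/K) = 0.75 × 546000 × (1 − 546000/911400).
1 − 546000/911400 = 0.40092; dN/dt = 0.75 × 546000 × 0.40092 = 1.64177×10^5.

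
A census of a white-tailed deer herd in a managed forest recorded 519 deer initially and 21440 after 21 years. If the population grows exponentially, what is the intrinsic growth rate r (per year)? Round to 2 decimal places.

From N(t) = N₀·e^(rt): e^(r·21) = 21440/519 = 41.31.
r·21 = ln(41.31) = 3.7211, so r = 3.7211/21 = 0.1772.

0.18 per year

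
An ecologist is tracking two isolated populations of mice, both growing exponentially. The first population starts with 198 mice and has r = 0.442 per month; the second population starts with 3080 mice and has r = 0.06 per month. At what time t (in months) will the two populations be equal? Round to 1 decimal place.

7.2 months

Set 198·e^(0.442t) = 3080·e^(0.06t).
e^((0.442 − 0.06)t) = 3080/198 → e^(0.382·t) = 15.556.
0.382·t = ln(15.556) = 2.7444, so t = 2.7444/0.382 = 7.1843.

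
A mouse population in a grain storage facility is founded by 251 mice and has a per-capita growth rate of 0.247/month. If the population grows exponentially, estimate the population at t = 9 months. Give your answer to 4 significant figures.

N(t) = N₀·e^(rt) = 251 × e^(0.247×9) = 251 × e^2.223.
e^2.223 ≈ 9.235, so N ≈ 251 × 9.235 = 2317.98.

2318 mice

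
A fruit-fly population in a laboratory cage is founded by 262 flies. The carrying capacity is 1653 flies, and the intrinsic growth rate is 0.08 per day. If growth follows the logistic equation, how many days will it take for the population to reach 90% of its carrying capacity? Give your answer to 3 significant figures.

48.3 days

A = (K − N₀)/N₀ = (1653 − 262)/262 = 5.3092.
Solve 1653/(1 + 5.3092·e^(−0.08t)) = 1487.7: 1 + 5.3092·e^(−0.08t) = 1.1111, so e^(−0.08t) = 0.0209282.
−0.08·t = ln(0.0209282) = -3.8667, so t = 3.8667/0.08 = 48.333.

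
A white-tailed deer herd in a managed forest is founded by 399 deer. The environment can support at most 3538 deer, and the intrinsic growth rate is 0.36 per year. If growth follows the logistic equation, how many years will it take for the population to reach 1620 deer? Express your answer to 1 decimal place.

A = (K − N₀)/N₀ = (3538 − 399)/399 = 7.8672.
Solve 3538/(1 + 7.8672·e^(−0.36t)) = 1620: 1 + 7.8672·e^(−0.36t) = 2.184, so e^(−0.36t) = 0.150493.
−0.36·t = ln(0.150493) = -1.8938, so t = 1.8938/0.36 = 5.2607.

5.3 years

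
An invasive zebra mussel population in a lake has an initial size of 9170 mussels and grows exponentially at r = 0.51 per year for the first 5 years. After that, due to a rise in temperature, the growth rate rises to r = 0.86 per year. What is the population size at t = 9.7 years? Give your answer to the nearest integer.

6687111 mussels

Phase 1: N(5) = 9170·e^(0.51×5) = 9170·e^2.55 = 117441.
Phase 2 runs for 9.7 − 5 = 4.7 years at r = 0.86.
N(9.7) = 117441·e^(0.86×4.7) = 117441·e^4.042 = 6.687111×10^6.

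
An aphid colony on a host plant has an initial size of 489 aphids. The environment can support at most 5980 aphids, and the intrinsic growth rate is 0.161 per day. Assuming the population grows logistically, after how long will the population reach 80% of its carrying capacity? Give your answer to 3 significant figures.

A = (K − N₀)/N₀ = (5980 − 489)/489 = 11.229.
Solve 5980/(1 + 11.229·e^(−0.161t)) = 4784: 1 + 11.229·e^(−0.161t) = 1.25, so e^(−0.161t) = 0.0222637.
−0.161·t = ln(0.0222637) = -3.8048, so t = 3.8048/0.161 = 23.632.

23.6 days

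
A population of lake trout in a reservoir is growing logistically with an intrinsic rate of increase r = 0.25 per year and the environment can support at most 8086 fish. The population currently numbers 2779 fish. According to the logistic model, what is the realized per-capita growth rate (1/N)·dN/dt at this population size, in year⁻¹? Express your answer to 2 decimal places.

(1/N)·dN/dt = r(1 − N/K) = 0.25 × (1 − 2779/8086).
= 0.25 × 0.65632 = 0.16408.

0.16 per year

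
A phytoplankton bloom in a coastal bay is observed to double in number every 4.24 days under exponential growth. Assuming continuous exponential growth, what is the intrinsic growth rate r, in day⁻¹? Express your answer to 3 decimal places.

0.163 per day

r = ln(2)/t_d = 0.6931/4.24 = 0.16348.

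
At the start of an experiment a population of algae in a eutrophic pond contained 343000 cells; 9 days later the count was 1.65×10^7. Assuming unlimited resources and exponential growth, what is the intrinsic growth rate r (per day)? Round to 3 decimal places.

0.430 per day

From N(t) = N₀·e^(rt): e^(r·9) = 1.65×10^7/343000 = 48.105.
r·9 = ln(48.105) = 3.8734, so r = 3.8734/9 = 0.43038.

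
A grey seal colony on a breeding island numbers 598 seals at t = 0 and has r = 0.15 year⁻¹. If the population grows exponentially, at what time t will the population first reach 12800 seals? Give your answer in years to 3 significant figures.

Set N₀·e^(rt) = 12800: e^(0.15·t) = 12800/598 = 21.405.
0.15·t = ln(21.405) = 3.0636, so t = 3.0636/0.15 = 20.424.

20.4 years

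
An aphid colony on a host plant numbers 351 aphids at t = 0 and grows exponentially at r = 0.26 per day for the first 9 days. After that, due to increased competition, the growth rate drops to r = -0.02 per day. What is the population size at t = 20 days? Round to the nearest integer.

2924 aphids

Phase 1: N(9) = 351·e^(0.26×9) = 351·e^2.34 = 3643.81.
Phase 2 runs for 20 − 9 = 11 days at r = -0.02.
N(20) = 3643.81·e^(-0.02×11) = 3643.81·e^-0.22 = 2924.23.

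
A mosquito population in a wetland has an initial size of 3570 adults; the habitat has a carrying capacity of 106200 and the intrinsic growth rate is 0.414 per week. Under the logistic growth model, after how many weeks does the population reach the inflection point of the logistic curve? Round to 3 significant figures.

8.11 weeks

Logistic growth is fastest at N = K/2 = 53100.
A = (K − N₀)/N₀ = 28.748. Set K/(1 + A·e^(−rt)) = K/2 → A·e^(−rt) = 1.
e^(−0.414t) = 1/28.748 = 0.0347852, so t = ln(28.748)/0.414 = 3.3586/0.414 = 8.1125.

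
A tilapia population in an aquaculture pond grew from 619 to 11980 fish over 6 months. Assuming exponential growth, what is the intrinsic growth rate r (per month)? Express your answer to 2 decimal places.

From N(t) = N₀·e^(rt): e^(r·6) = 11980/619 = 19.354.
r·6 = ln(19.354) = 2.9629, so r = 2.9629/6 = 0.49381.

0.49 per month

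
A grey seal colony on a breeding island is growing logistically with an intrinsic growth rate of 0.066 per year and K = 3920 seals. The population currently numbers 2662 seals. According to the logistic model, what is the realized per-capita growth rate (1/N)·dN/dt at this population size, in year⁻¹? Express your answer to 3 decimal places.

(1/N)·dN/dt = r(1 − N/K) = 0.066 × (1 − 2662/3920).
= 0.066 × 0.32092 = 0.021181.

0.021 per year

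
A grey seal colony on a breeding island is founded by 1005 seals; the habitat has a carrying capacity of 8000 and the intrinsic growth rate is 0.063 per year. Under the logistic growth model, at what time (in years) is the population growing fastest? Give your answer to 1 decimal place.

30.8 years

Logistic growth is fastest at N = K/2 = 4000.
A = (K − N₀)/N₀ = 6.9602. Set K/(1 + A·e^(−rt)) = K/2 → A·e^(−rt) = 1.
e^(−0.063t) = 1/6.9602 = 0.143674, so t = ln(6.9602)/0.063 = 1.9402/0.063 = 30.797.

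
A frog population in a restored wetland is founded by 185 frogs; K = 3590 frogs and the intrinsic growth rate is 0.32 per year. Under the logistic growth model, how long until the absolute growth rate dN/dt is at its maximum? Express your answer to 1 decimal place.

Logistic growth is fastest at N = K/2 = 1795.
A = (K − N₀)/N₀ = 18.405. Set K/(1 + A·e^(−rt)) = K/2 → A·e^(−rt) = 1.
e^(−0.32t) = 1/18.405 = 0.0543319, so t = ln(18.405)/0.32 = 2.9126/0.32 = 9.102.

9.1 years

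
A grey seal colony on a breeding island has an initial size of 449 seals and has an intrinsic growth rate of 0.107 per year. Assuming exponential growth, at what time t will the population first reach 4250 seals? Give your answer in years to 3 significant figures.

Set N₀·e^(rt) = 4250: e^(0.107·t) = 4250/449 = 9.4655.
0.107·t = ln(9.4655) = 2.2477, so t = 2.2477/0.107 = 21.006.

21.0 years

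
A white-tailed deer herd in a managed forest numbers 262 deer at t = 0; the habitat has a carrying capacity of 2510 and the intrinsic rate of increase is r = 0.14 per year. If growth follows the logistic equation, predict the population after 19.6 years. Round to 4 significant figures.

1617 deer

A = (K − N₀)/N₀ = (2510 − 262)/262 = 8.5802.
N(t) = K/(1 + A·e^(−rt)) = 2510/(1 + 8.5802×e^(−0.14×19.6)).
e^(−2.744) = 0.064313; denominator = 1 + 8.5802×0.064313 = 1.5518.
N = 2510/1.5518 = 1617.46.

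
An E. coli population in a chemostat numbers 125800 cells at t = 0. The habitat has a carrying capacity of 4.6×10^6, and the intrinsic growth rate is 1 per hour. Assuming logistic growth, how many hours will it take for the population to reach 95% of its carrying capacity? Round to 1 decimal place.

A = (K − N₀)/N₀ = (4.6×10^6 − 125800)/125800 = 35.566.
Solve 4.6×10^6/(1 + 35.566·e^(−1t)) = 4.37×10^6: 1 + 35.566·e^(−1t) = 1.0526, so e^(−1t) = 0.00147983.
−1·t = ln(0.00147983) = -6.5158, so t = 6.5158/1 = 6.5158.

6.5 hours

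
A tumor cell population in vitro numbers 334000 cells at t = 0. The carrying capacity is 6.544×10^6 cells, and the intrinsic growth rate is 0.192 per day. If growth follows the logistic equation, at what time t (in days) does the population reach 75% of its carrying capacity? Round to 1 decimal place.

20.9 days

A = (K − N₀)/N₀ = (6.544×10^6 − 334000)/334000 = 18.593.
Solve 6.544×10^6/(1 + 18.593·e^(−0.192t)) = 4.908×10^6: 1 + 18.593·e^(−0.192t) = 1.3333, so e^(−0.192t) = 0.0179281.
−0.192·t = ln(0.0179281) = -4.0214, so t = 4.0214/0.192 = 20.945.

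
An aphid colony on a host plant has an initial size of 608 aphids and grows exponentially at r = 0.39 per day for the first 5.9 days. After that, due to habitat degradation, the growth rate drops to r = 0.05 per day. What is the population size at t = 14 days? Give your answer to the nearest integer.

9101 aphids

Phase 1: N(5.9) = 608·e^(0.39×5.9) = 608·e^2.301 = 6070.37.
Phase 2 runs for 14 − 5.9 = 8.1 days at r = 0.05.
N(14) = 6070.37·e^(0.05×8.1) = 6070.37·e^0.405 = 9101.32.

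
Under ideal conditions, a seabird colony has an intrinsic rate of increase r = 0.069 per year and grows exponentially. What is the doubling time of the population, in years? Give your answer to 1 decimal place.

10.0 years

Doubling time t_d = ln(2)/r = 0.6931/0.069 = 10.046.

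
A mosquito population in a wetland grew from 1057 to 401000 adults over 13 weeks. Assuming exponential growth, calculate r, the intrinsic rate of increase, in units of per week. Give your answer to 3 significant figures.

0.457 per week

From N(t) = N₀·e^(rt): e^(r·13) = 401000/1057 = 379.38.
r·13 = ln(379.38) = 5.9385, so r = 5.9385/13 = 0.45681.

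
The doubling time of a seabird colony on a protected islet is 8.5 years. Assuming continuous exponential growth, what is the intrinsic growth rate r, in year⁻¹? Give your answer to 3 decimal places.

0.082 per year

r = ln(2)/t_d = 0.6931/8.5 = 0.081547.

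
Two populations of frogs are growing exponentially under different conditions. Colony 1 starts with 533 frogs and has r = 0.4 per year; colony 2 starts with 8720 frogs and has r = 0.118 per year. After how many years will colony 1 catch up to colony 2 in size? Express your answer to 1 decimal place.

9.9 years

Set 533·e^(0.4t) = 8720·e^(0.118t).
e^((0.4 − 0.118)t) = 8720/533 → e^(0.282·t) = 16.36.
0.282·t = ln(16.36) = 2.7949, so t = 2.7949/0.282 = 9.9108.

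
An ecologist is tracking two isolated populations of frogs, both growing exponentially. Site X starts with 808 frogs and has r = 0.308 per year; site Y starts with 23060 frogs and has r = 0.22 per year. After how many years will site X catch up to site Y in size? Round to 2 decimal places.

38.08 years

Set 808·e^(0.308t) = 23060·e^(0.22t).
e^((0.308 − 0.22)t) = 23060/808 → e^(0.088·t) = 28.54.
0.088·t = ln(28.54) = 3.3513, so t = 3.3513/0.088 = 38.083.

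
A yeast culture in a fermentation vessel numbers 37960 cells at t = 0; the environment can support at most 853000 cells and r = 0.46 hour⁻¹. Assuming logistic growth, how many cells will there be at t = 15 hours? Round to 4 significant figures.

834900 cells

A = (K − N₀)/N₀ = (853000 − 37960)/37960 = 21.471.
N(t) = K/(1 + A·e^(−rt)) = 853000/(1 + 21.471×e^(−0.46×15)).
e^(−6.9) = 0.0010078; denominator = 1 + 21.471×0.0010078 = 1.0216.
N = 853000/1.0216 = 834934.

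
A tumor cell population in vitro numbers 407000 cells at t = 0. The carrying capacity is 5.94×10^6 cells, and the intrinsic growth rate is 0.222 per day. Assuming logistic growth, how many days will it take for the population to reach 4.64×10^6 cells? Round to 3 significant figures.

A = (K − N₀)/N₀ = (5.94×10^6 − 407000)/407000 = 13.595.
Solve 5.94×10^6/(1 + 13.595·e^(−0.222t)) = 4.64×10^6: 1 + 13.595·e^(−0.222t) = 1.2802, so e^(−0.222t) = 0.0206091.
−0.222·t = ln(0.0206091) = -3.882, so t = 3.882/0.222 = 17.487.

17.5 days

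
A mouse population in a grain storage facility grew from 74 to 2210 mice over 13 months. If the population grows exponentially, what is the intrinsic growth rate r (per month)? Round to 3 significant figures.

From N(t) = N₀·e^(rt): e^(r·13) = 2210/74 = 29.865.
r·13 = ln(29.865) = 3.3967, so r = 3.3967/13 = 0.26128.

0.261 per month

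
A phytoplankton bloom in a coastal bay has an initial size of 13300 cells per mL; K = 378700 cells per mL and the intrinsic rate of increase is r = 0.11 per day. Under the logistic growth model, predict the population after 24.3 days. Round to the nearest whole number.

130725 cells per mL

A = (K − N₀)/N₀ = (378700 − 13300)/13300 = 27.474.
N(t) = K/(1 + A·e^(−rt)) = 378700/(1 + 27.474×e^(−0.11×24.3)).
e^(−2.673) = 0.069045; denominator = 1 + 27.474×0.069045 = 2.8969.
N = 378700/2.8969 = 130725.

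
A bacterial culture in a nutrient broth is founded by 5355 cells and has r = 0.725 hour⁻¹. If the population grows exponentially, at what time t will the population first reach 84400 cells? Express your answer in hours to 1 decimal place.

3.8 hours

Set N₀·e^(rt) = 84400: e^(0.725·t) = 84400/5355 = 15.761.
0.725·t = ln(15.761) = 2.7575, so t = 2.7575/0.725 = 3.8035.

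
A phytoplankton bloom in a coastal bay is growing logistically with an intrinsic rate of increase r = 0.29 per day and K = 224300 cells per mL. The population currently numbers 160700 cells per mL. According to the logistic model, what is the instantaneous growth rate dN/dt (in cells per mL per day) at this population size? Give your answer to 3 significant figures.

13200 cells per mL per day

dN/dt = rN(1 − N/K) = 0.29 × 160700 × (1 − 160700/224300).
1 − 160700/224300 = 0.28355; dN/dt = 0.29 × 160700 × 0.28355 = 13214.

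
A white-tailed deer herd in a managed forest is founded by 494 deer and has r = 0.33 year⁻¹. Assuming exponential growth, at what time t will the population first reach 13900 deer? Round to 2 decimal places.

Set N₀·e^(rt) = 13900: e^(0.33·t) = 13900/494 = 28.138.
0.33·t = ln(28.138) = 3.3371, so t = 3.3371/0.33 = 10.112.

10.11 years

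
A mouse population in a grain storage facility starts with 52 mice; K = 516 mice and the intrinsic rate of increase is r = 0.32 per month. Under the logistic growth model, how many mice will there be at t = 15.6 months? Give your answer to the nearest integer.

A = (K − N₀)/N₀ = (516 − 52)/52 = 8.9231.
N(t) = K/(1 + A·e^(−rt)) = 516/(1 + 8.9231×e^(−0.32×15.6)).
e^(−4.992) = 0.0067921; denominator = 1 + 8.9231×0.0067921 = 1.0606.
N = 516/1.0606 = 486.514.

487 mice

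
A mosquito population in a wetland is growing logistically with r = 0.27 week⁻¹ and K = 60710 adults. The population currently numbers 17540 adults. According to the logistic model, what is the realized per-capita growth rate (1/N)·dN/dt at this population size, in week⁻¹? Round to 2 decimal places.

0.19 per week

(1/N)·dN/dt = r(1 − N/K) = 0.27 × (1 − 17540/60710).
= 0.27 × 0.71109 = 0.19199.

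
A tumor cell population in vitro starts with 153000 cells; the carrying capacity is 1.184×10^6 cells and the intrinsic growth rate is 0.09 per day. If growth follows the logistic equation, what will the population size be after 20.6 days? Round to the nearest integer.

A = (K − N₀)/N₀ = (1.184×10^6 − 153000)/153000 = 6.7386.
N(t) = K/(1 + A·e^(−rt)) = 1.184×10^6/(1 + 6.7386×e^(−0.09×20.6)).
e^(−1.854) = 0.15661; denominator = 1 + 6.7386×0.15661 = 2.0553.
N = 1.184×10^6/2.0553 = 576065.

576065 cells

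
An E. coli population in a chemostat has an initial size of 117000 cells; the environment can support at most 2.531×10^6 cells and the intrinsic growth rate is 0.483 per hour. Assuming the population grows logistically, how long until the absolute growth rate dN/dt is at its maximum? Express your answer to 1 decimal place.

6.3 hours

Logistic growth is fastest at N = K/2 = 1.2655×10^6.
A = (K − N₀)/N₀ = 20.632. Set K/(1 + A·e^(−rt)) = K/2 → A·e^(−rt) = 1.
e^(−0.483t) = 1/20.632 = 0.0484673, so t = ln(20.632)/0.483 = 3.0269/0.483 = 6.2668.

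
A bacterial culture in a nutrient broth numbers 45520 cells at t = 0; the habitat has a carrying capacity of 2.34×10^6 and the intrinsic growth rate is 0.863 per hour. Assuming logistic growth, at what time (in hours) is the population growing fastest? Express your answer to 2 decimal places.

Logistic growth is fastest at N = K/2 = 1.17×10^6.
A = (K − N₀)/N₀ = 50.406. Set K/(1 + A·e^(−rt)) = K/2 → A·e^(−rt) = 1.
e^(−0.863t) = 1/50.406 = 0.0198389, so t = ln(50.406)/0.863 = 3.9201/0.863 = 4.5424.

4.54 hours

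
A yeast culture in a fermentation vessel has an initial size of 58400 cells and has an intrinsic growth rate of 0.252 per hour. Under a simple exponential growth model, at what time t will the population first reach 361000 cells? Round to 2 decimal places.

Set N₀·e^(rt) = 361000: e^(0.252·t) = 361000/58400 = 6.1815.
0.252·t = ln(6.1815) = 1.8216, so t = 1.8216/0.252 = 7.2284.

7.23 hours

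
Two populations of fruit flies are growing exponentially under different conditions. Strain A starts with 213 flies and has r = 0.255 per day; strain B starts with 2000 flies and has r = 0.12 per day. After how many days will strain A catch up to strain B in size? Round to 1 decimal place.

16.6 days

Set 213·e^(0.255t) = 2000·e^(0.12t).
e^((0.255 − 0.12)t) = 2000/213 → e^(0.135·t) = 9.3897.
0.135·t = ln(9.3897) = 2.2396, so t = 2.2396/0.135 = 16.59.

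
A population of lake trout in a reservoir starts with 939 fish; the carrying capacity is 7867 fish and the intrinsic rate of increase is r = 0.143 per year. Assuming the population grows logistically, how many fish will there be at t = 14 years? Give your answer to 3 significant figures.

3940 fish

A = (K − N₀)/N₀ = (7867 − 939)/939 = 7.3781.
N(t) = K/(1 + A·e^(−rt)) = 7867/(1 + 7.3781×e^(−0.143×14)).
e^(−2.002) = 0.13506; denominator = 1 + 7.3781×0.13506 = 1.9965.
N = 7867/1.9965 = 3940.36.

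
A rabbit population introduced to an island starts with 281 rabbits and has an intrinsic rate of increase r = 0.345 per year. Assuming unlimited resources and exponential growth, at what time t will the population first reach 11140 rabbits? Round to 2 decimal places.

10.67 years

Set N₀·e^(rt) = 11140: e^(0.345·t) = 11140/281 = 39.644.
0.345·t = ln(39.644) = 3.6799, so t = 3.6799/0.345 = 10.667.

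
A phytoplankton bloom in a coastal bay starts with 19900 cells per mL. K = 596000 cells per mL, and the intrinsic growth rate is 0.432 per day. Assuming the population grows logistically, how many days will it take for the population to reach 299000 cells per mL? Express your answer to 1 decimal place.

A = (K − N₀)/N₀ = (596000 − 19900)/19900 = 28.95.
Solve 596000/(1 + 28.95·e^(−0.432t)) = 299000: 1 + 28.95·e^(−0.432t) = 1.9933, so e^(−0.432t) = 0.0343116.
−0.432·t = ln(0.0343116) = -3.3723, so t = 3.3723/0.432 = 7.8062.

7.8 days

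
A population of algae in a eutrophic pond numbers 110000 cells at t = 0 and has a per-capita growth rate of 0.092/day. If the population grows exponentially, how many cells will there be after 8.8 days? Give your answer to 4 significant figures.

247200 cells

N(t) = N₀·e^(rt) = 110000 × e^(0.092×8.8) = 110000 × e^0.8096.
e^0.8096 ≈ 2.247, so N ≈ 110000 × 2.247 = 247171.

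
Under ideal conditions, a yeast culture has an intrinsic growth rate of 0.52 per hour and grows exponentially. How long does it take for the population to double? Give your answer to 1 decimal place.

1.3 hours

Doubling time t_d = ln(2)/r = 0.6931/0.52 = 1.333.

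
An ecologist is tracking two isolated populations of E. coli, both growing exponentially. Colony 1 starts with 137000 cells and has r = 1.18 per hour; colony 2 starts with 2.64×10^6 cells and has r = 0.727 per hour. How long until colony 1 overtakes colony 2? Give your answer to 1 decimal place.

Set 137000·e^(1.18t) = 2.64×10^6·e^(0.727t).
e^((1.18 − 0.727)t) = 2.64×10^6/137000 → e^(0.453·t) = 19.27.
0.453·t = ln(19.27) = 2.9586, so t = 2.9586/0.453 = 6.531.

6.5 hours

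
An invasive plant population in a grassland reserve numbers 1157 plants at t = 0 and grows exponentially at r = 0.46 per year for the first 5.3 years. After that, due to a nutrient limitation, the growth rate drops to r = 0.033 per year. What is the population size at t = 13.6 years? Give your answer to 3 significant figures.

Phase 1: N(5.3) = 1157·e^(0.46×5.3) = 1157·e^2.438 = 13247.8.
Phase 2 runs for 13.6 − 5.3 = 8.3 years at r = 0.033.
N(13.6) = 13247.8·e^(0.033×8.3) = 13247.8·e^0.2739 = 17421.9.

17400 plants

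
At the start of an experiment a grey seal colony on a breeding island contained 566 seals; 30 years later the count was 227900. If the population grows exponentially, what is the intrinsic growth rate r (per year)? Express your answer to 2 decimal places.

From N(t) = N₀·e^(rt): e^(r·30) = 227900/566 = 402.65.
r·30 = ln(402.65) = 5.9981, so r = 5.9981/30 = 0.19994.

0.20 per year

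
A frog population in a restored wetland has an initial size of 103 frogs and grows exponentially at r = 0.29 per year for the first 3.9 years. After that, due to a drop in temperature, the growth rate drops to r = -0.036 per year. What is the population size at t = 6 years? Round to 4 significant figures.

Phase 1: N(3.9) = 103·e^(0.29×3.9) = 103·e^1.131 = 319.172.
Phase 2 runs for 6 − 3.9 = 2.1 years at r = -0.036.
N(6) = 319.172·e^(-0.036×2.1) = 319.172·e^-0.0756 = 295.932.

295.9 frogs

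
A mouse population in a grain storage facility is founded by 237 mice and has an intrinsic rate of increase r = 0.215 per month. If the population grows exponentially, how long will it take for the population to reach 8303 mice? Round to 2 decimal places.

16.54 months

Set N₀·e^(rt) = 8303: e^(0.215·t) = 8303/237 = 35.034.
0.215·t = ln(35.034) = 3.5563, so t = 3.5563/0.215 = 16.541.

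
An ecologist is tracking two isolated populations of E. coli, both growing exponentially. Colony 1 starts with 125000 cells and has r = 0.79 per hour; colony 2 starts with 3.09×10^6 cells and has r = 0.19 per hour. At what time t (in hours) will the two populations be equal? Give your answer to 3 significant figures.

Set 125000·e^(0.79t) = 3.09×10^6·e^(0.19t).
e^((0.79 − 0.19)t) = 3.09×10^6/125000 → e^(0.6·t) = 24.72.
0.6·t = ln(24.72) = 3.2076, so t = 3.2076/0.6 = 5.346.

5.35 hours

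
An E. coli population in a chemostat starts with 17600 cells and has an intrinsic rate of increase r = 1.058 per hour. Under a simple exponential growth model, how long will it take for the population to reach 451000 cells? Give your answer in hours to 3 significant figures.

Set N₀·e^(rt) = 451000: e^(1.058·t) = 451000/17600 = 25.625.
1.058·t = ln(25.625) = 3.2436, so t = 3.2436/1.058 = 3.0658.

3.07 hours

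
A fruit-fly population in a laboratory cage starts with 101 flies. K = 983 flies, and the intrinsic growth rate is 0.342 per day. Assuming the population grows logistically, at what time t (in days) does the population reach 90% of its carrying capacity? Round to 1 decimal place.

A = (K − N₀)/N₀ = (983 − 101)/101 = 8.7327.
Solve 983/(1 + 8.7327·e^(−0.342t)) = 884.7: 1 + 8.7327·e^(−0.342t) = 1.1111, so e^(−0.342t) = 0.0127236.
−0.342·t = ln(0.0127236) = -4.3643, so t = 4.3643/0.342 = 12.761.

12.8 days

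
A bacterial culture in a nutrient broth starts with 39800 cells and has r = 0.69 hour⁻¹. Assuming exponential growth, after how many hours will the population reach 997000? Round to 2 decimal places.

Set N₀·e^(rt) = 997000: e^(0.69·t) = 997000/39800 = 25.05.
0.69·t = ln(25.05) = 3.2209, so t = 3.2209/0.69 = 4.6679.

4.67 hours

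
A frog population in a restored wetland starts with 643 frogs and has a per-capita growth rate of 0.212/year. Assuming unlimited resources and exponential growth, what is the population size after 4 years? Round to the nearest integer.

1501 frogs

N(t) = N₀·e^(rt) = 643 × e^(0.212×4) = 643 × e^0.848.
e^0.848 ≈ 2.335, so N ≈ 643 × 2.335 = 1501.39.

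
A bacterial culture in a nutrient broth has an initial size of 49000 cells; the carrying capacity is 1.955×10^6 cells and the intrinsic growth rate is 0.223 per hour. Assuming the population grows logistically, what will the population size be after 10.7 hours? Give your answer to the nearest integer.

427030 cells

A = (K − N₀)/N₀ = (1.955×10^6 − 49000)/49000 = 38.898.
N(t) = K/(1 + A·e^(−rt)) = 1.955×10^6/(1 + 38.898×e^(−0.223×10.7)).
e^(−2.386) = 0.091988; denominator = 1 + 38.898×0.091988 = 4.5781.
N = 1.955×10^6/4.5781 = 427030.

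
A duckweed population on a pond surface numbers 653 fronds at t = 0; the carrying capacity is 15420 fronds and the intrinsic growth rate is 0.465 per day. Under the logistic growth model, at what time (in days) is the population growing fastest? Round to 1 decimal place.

6.7 days

Logistic growth is fastest at N = K/2 = 7710.
A = (K − N₀)/N₀ = 22.614. Set K/(1 + A·e^(−rt)) = K/2 → A·e^(−rt) = 1.
e^(−0.465t) = 1/22.614 = 0.0442202, so t = ln(22.614)/0.465 = 3.1186/0.465 = 6.7066.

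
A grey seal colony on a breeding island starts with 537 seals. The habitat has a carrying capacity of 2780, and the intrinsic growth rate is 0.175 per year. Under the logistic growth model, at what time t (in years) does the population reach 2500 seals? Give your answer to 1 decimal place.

20.7 years

A = (K − N₀)/N₀ = (2780 − 537)/537 = 4.1769.
Solve 2780/(1 + 4.1769·e^(−0.175t)) = 2500: 1 + 4.1769·e^(−0.175t) = 1.112, so e^(−0.175t) = 0.0268141.
−0.175·t = ln(0.0268141) = -3.6188, so t = 3.6188/0.175 = 20.679.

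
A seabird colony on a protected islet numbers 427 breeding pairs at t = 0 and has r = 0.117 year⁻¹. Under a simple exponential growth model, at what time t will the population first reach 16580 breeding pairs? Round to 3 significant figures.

31.3 years

Set N₀·e^(rt) = 16580: e^(0.117·t) = 16580/427 = 38.829.
0.117·t = ln(38.829) = 3.6592, so t = 3.6592/0.117 = 31.275.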